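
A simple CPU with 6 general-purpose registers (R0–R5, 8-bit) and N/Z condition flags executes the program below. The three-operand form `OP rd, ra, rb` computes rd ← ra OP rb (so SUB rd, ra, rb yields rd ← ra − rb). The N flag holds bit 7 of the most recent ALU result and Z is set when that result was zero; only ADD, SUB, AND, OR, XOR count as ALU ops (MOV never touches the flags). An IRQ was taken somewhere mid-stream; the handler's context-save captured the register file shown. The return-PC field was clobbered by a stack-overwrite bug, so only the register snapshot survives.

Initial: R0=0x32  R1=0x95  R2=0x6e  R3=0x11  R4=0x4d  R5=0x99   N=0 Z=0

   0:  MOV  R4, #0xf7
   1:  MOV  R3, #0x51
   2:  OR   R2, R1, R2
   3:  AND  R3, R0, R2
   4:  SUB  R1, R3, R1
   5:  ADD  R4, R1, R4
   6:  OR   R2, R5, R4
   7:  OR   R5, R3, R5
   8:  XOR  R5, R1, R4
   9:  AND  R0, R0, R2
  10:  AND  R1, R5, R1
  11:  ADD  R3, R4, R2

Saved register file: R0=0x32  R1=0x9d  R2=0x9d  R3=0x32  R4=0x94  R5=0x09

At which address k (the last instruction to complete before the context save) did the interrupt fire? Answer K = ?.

K = 8

after  0: R0=0x32 R1=0x95 R2=0x6e R3=0x11 R4=0xf7 R5=0x99  N=0 Z=0
after  1: R0=0x32 R1=0x95 R2=0x6e R3=0x51 R4=0xf7 R5=0x99  N=0 Z=0
after  2: R0=0x32 R1=0x95 R2=0xff R3=0x51 R4=0xf7 R5=0x99  N=1 Z=0
after  3: R0=0x32 R1=0x95 R2=0xff R3=0x32 R4=0xf7 R5=0x99  N=0 Z=0
after  4: R0=0x32 R1=0x9d R2=0xff R3=0x32 R4=0xf7 R5=0x99  N=1 Z=0
after  5: R0=0x32 R1=0x9d R2=0xff R3=0x32 R4=0x94 R5=0x99  N=1 Z=0
after  6: R0=0x32 R1=0x9d R2=0x9d R3=0x32 R4=0x94 R5=0x99  N=1 Z=0
after  7: R0=0x32 R1=0x9d R2=0x9d R3=0x32 R4=0x94 R5=0xbb  N=1 Z=0
after  8: R0=0x32 R1=0x9d R2=0x9d R3=0x32 R4=0x94 R5=0x09  N=0 Z=0
-- IRQ taken; context saved, return-PC = 9 --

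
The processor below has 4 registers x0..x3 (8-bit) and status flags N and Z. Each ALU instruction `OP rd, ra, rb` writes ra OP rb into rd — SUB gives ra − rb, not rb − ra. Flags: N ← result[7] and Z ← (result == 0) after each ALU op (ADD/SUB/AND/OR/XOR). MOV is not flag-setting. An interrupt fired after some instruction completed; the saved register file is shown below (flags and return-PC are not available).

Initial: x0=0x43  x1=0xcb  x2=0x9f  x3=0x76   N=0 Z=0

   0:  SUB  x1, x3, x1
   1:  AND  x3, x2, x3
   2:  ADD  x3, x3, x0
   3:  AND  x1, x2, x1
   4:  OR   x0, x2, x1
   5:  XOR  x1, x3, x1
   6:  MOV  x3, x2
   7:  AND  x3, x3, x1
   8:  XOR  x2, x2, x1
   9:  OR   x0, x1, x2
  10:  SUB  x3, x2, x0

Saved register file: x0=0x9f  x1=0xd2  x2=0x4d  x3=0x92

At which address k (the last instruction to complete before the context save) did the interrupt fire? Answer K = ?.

after  0: x0=0x43 x1=0xab x2=0x9f x3=0x76  N=1 Z=0
after  1: x0=0x43 x1=0xab x2=0x9f x3=0x16  N=0 Z=0
after  2: x0=0x43 x1=0xab x2=0x9f x3=0x59  N=0 Z=0
after  3: x0=0x43 x1=0x8b x2=0x9f x3=0x59  N=1 Z=0
after  4: x0=0x9f x1=0x8b x2=0x9f x3=0x59  N=1 Z=0
after  5: x0=0x9f x1=0xd2 x2=0x9f x3=0x59  N=1 Z=0
after  6: x0=0x9f x1=0xd2 x2=0x9f x3=0x9f  N=1 Z=0
after  7: x0=0x9f x1=0xd2 x2=0x9f x3=0x92  N=1 Z=0
after  8: x0=0x9f x1=0xd2 x2=0x4d x3=0x92  N=0 Z=0
-- IRQ taken; context saved, return-PC = 9 --

K = 8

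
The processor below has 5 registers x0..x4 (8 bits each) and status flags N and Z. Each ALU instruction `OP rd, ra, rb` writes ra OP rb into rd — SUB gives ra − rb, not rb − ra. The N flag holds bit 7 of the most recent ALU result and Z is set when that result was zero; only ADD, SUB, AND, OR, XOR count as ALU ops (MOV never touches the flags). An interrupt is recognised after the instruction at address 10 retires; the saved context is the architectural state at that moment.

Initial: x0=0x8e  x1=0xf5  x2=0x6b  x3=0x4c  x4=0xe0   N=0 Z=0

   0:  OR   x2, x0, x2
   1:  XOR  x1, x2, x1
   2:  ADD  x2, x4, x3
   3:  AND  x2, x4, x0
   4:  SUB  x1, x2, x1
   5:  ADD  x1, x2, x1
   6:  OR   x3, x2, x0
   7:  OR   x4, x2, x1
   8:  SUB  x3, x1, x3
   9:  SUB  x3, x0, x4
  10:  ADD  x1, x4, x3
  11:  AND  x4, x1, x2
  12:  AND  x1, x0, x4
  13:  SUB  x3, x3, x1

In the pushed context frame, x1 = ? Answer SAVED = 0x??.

after  0: x0=0x8e x1=0xf5 x2=0xef x3=0x4c x4=0xe0  N=1 Z=0
after  1: x0=0x8e x1=0x1a x2=0xef x3=0x4c x4=0xe0  N=0 Z=0
after  2: x0=0x8e x1=0x1a x2=0x2c x3=0x4c x4=0xe0  N=0 Z=0
after  3: x0=0x8e x1=0x1a x2=0x80 x3=0x4c x4=0xe0  N=1 Z=0
after  4: x0=0x8e x1=0x66 x2=0x80 x3=0x4c x4=0xe0  N=0 Z=0
after  5: x0=0x8e x1=0xe6 x2=0x80 x3=0x4c x4=0xe0  N=1 Z=0
after  6: x0=0x8e x1=0xe6 x2=0x80 x3=0x8e x4=0xe0  N=1 Z=0
after  7: x0=0x8e x1=0xe6 x2=0x80 x3=0x8e x4=0xe6  N=1 Z=0
after  8: x0=0x8e x1=0xe6 x2=0x80 x3=0x58 x4=0xe6  N=0 Z=0
after  9: x0=0x8e x1=0xe6 x2=0x80 x3=0xa8 x4=0xe6  N=1 Z=0
after 10: x0=0x8e x1=0x8e x2=0x80 x3=0xa8 x4=0xe6  N=1 Z=0
-- IRQ taken; context saved, return-PC = 11 --

SAVED = 0x8e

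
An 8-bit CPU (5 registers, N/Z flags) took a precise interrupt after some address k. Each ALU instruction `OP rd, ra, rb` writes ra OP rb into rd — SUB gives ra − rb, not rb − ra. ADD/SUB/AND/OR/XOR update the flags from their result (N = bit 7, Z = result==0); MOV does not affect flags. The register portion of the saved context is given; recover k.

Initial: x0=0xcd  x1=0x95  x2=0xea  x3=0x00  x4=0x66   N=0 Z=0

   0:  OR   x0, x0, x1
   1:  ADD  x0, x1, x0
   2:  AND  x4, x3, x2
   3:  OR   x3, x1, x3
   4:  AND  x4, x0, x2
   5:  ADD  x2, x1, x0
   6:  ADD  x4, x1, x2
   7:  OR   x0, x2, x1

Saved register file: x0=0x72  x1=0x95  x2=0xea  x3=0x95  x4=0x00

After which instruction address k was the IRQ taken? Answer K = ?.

after  0: x0=0xdd x1=0x95 x2=0xea x3=0x00 x4=0x66  N=1 Z=0
after  1: x0=0x72 x1=0x95 x2=0xea x3=0x00 x4=0x66  N=0 Z=0
after  2: x0=0x72 x1=0x95 x2=0xea x3=0x00 x4=0x00  N=0 Z=1
after  3: x0=0x72 x1=0x95 x2=0xea x3=0x95 x4=0x00  N=1 Z=0
-- IRQ taken; context saved, return-PC = 4 --

K = 3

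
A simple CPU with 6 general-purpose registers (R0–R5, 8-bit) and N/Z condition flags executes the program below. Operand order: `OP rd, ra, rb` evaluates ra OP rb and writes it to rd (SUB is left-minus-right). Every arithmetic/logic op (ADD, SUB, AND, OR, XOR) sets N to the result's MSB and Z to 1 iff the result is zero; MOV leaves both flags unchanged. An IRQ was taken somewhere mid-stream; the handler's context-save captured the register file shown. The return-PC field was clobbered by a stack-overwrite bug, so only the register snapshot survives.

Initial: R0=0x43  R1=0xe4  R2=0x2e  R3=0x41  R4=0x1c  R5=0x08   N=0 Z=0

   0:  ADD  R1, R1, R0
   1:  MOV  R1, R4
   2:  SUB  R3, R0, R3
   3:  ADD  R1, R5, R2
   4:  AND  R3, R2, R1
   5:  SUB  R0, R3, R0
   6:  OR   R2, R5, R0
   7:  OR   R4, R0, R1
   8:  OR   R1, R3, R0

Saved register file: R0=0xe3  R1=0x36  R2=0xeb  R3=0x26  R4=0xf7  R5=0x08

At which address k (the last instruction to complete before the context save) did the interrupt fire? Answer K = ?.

after  0: R0=0x43 R1=0x27 R2=0x2e R3=0x41 R4=0x1c R5=0x08  N=0 Z=0
after  1: R0=0x43 R1=0x1c R2=0x2e R3=0x41 R4=0x1c R5=0x08  N=0 Z=0
after  2: R0=0x43 R1=0x1c R2=0x2e R3=0x02 R4=0x1c R5=0x08  N=0 Z=0
after  3: R0=0x43 R1=0x36 R2=0x2e R3=0x02 R4=0x1c R5=0x08  N=0 Z=0
after  4: R0=0x43 R1=0x36 R2=0x2e R3=0x26 R4=0x1c R5=0x08  N=0 Z=0
after  5: R0=0xe3 R1=0x36 R2=0x2e R3=0x26 R4=0x1c R5=0x08  N=1 Z=0
after  6: R0=0xe3 R1=0x36 R2=0xeb R3=0x26 R4=0x1c R5=0x08  N=1 Z=0
after  7: R0=0xe3 R1=0x36 R2=0xeb R3=0x26 R4=0xf7 R5=0x08  N=1 Z=0
-- IRQ taken; context saved, return-PC = 8 --

K = 7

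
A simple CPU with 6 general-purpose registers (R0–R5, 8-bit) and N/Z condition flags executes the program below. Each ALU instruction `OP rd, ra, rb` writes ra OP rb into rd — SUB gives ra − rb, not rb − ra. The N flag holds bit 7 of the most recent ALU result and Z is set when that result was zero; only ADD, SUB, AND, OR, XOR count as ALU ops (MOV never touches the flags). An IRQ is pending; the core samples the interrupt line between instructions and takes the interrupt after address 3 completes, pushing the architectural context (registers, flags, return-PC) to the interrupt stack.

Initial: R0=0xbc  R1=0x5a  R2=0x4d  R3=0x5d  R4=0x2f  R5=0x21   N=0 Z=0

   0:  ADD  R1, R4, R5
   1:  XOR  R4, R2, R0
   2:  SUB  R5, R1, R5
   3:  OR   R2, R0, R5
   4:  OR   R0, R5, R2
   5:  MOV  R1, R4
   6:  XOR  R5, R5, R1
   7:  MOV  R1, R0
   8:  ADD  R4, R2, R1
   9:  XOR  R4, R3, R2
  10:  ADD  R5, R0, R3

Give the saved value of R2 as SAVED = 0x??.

after  0: R0=0xbc R1=0x50 R2=0x4d R3=0x5d R4=0x2f R5=0x21  N=0 Z=0
after  1: R0=0xbc R1=0x50 R2=0x4d R3=0x5d R4=0xf1 R5=0x21  N=1 Z=0
after  2: R0=0xbc R1=0x50 R2=0x4d R3=0x5d R4=0xf1 R5=0x2f  N=0 Z=0
after  3: R0=0xbc R1=0x50 R2=0xbf R3=0x5d R4=0xf1 R5=0x2f  N=1 Z=0
-- IRQ taken; context saved, return-PC = 4 --

SAVED = 0xbf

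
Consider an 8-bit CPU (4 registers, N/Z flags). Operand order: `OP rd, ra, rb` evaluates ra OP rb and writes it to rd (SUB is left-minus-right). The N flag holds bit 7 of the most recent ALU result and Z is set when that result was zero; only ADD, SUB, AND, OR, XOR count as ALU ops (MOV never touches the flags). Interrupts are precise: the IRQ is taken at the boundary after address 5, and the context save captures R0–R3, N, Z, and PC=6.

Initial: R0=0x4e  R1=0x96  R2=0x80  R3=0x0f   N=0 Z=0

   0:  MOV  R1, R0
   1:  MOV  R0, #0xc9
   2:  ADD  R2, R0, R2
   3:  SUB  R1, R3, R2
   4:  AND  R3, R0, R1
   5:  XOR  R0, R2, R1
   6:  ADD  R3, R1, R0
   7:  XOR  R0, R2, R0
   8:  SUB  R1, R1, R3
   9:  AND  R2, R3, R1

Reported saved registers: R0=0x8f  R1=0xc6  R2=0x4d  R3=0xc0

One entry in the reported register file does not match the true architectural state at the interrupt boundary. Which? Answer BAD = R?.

after  0: R0=0x4e R1=0x4e R2=0x80 R3=0x0f  N=0 Z=0
after  1: R0=0xc9 R1=0x4e R2=0x80 R3=0x0f  N=0 Z=0
after  2: R0=0xc9 R1=0x4e R2=0x49 R3=0x0f  N=0 Z=0
after  3: R0=0xc9 R1=0xc6 R2=0x49 R3=0x0f  N=1 Z=0
after  4: R0=0xc9 R1=0xc6 R2=0x49 R3=0xc0  N=1 Z=0
after  5: R0=0x8f R1=0xc6 R2=0x49 R3=0xc0  N=1 Z=0
-- IRQ taken; context saved, return-PC = 6 --
mismatch: R2: reported 0x4d vs actual 0x49

BAD = R2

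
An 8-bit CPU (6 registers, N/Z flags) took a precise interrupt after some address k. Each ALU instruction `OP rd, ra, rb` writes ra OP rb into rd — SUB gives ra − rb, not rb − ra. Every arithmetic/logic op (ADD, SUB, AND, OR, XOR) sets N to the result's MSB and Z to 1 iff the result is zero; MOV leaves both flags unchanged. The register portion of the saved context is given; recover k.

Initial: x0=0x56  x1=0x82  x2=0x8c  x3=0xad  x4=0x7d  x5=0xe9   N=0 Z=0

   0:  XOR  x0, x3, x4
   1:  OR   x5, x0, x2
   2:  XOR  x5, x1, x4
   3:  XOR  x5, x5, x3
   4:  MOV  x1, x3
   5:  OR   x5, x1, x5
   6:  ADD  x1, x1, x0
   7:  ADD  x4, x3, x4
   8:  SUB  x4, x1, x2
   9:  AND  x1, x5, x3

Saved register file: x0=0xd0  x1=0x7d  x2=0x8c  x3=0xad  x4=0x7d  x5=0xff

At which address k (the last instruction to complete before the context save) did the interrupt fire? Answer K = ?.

K = 6

after  0: x0=0xd0 x1=0x82 x2=0x8c x3=0xad x4=0x7d x5=0xe9  N=1 Z=0
after  1: x0=0xd0 x1=0x82 x2=0x8c x3=0xad x4=0x7d x5=0xdc  N=1 Z=0
after  2: x0=0xd0 x1=0x82 x2=0x8c x3=0xad x4=0x7d x5=0xff  N=1 Z=0
after  3: x0=0xd0 x1=0x82 x2=0x8c x3=0xad x4=0x7d x5=0x52  N=0 Z=0
after  4: x0=0xd0 x1=0xad x2=0x8c x3=0xad x4=0x7d x5=0x52  N=0 Z=0
after  5: x0=0xd0 x1=0xad x2=0x8c x3=0xad x4=0x7d x5=0xff  N=1 Z=0
after  6: x0=0xd0 x1=0x7d x2=0x8c x3=0xad x4=0x7d x5=0xff  N=0 Z=0
-- IRQ taken; context saved, return-PC = 7 --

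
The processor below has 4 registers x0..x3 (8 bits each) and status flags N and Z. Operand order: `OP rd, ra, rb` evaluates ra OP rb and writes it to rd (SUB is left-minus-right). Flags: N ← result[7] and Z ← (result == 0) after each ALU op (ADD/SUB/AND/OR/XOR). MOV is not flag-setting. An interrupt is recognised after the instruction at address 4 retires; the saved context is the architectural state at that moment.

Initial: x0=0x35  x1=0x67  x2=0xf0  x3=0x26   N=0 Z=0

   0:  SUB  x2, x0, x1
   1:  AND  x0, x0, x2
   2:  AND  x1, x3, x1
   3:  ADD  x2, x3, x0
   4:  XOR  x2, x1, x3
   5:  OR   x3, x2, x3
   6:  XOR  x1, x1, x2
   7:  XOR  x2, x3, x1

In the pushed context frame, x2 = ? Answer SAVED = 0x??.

after  0: x0=0x35 x1=0x67 x2=0xce x3=0x26  N=1 Z=0
after  1: x0=0x04 x1=0x67 x2=0xce x3=0x26  N=0 Z=0
after  2: x0=0x04 x1=0x26 x2=0xce x3=0x26  N=0 Z=0
after  3: x0=0x04 x1=0x26 x2=0x2a x3=0x26  N=0 Z=0
after  4: x0=0x04 x1=0x26 x2=0x00 x3=0x26  N=0 Z=1
-- IRQ taken; context saved, return-PC = 5 --

SAVED = 0x00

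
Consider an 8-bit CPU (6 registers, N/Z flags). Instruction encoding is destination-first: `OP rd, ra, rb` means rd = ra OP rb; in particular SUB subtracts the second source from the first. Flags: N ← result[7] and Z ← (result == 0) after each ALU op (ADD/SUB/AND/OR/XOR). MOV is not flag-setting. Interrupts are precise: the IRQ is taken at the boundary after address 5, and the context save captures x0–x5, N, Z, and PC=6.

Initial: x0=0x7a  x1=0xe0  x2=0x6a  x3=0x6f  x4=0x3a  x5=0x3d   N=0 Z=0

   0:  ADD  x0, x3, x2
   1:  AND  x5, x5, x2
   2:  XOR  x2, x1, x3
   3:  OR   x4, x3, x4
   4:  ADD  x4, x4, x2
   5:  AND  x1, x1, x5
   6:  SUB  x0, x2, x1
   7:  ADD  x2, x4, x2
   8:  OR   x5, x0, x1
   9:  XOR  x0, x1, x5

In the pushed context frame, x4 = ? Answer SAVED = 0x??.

SAVED = 0x0e

after  0: x0=0xd9 x1=0xe0 x2=0x6a x3=0x6f x4=0x3a x5=0x3d  N=1 Z=0
after  1: x0=0xd9 x1=0xe0 x2=0x6a x3=0x6f x4=0x3a x5=0x28  N=0 Z=0
after  2: x0=0xd9 x1=0xe0 x2=0x8f x3=0x6f x4=0x3a x5=0x28  N=1 Z=0
after  3: x0=0xd9 x1=0xe0 x2=0x8f x3=0x6f x4=0x7f x5=0x28  N=0 Z=0
after  4: x0=0xd9 x1=0xe0 x2=0x8f x3=0x6f x4=0x0e x5=0x28  N=0 Z=0
after  5: x0=0xd9 x1=0x20 x2=0x8f x3=0x6f x4=0x0e x5=0x28  N=0 Z=0
-- IRQ taken; context saved, return-PC = 6 --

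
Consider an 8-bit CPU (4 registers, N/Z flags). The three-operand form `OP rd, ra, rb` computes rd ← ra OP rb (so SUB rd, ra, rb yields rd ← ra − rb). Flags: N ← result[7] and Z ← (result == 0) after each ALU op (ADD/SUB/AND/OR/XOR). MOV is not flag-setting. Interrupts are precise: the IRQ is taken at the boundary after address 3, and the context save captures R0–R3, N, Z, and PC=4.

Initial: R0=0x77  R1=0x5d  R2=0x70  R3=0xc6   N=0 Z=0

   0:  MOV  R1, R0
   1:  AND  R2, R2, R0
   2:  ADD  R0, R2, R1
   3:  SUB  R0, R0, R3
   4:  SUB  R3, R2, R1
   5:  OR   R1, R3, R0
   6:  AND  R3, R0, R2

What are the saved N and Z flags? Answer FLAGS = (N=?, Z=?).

after  0: R0=0x77 R1=0x77 R2=0x70 R3=0xc6  N=0 Z=0
after  1: R0=0x77 R1=0x77 R2=0x70 R3=0xc6  N=0 Z=0
after  2: R0=0xe7 R1=0x77 R2=0x70 R3=0xc6  N=1 Z=0
after  3: R0=0x21 R1=0x77 R2=0x70 R3=0xc6  N=0 Z=0
-- IRQ taken; context saved, return-PC = 4 --

FLAGS = (N=0, Z=0)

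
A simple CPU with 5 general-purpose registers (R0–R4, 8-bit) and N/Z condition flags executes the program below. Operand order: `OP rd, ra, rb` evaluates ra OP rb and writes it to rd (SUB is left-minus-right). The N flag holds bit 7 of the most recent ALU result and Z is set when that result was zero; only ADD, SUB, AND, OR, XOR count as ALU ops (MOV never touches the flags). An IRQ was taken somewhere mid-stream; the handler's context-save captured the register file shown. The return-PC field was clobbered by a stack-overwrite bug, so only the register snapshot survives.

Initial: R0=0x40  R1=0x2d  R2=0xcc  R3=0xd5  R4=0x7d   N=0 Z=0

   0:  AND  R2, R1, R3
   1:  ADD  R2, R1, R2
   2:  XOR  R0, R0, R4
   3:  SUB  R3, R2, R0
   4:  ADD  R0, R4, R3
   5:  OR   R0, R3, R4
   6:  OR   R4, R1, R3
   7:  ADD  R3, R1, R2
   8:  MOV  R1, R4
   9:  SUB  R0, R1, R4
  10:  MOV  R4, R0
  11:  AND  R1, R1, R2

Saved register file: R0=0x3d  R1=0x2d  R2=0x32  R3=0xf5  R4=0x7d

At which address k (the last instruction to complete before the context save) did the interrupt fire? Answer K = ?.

after  0: R0=0x40 R1=0x2d R2=0x05 R3=0xd5 R4=0x7d  N=0 Z=0
after  1: R0=0x40 R1=0x2d R2=0x32 R3=0xd5 R4=0x7d  N=0 Z=0
after  2: R0=0x3d R1=0x2d R2=0x32 R3=0xd5 R4=0x7d  N=0 Z=0
after  3: R0=0x3d R1=0x2d R2=0x32 R3=0xf5 R4=0x7d  N=1 Z=0
-- IRQ taken; context saved, return-PC = 4 --

K = 3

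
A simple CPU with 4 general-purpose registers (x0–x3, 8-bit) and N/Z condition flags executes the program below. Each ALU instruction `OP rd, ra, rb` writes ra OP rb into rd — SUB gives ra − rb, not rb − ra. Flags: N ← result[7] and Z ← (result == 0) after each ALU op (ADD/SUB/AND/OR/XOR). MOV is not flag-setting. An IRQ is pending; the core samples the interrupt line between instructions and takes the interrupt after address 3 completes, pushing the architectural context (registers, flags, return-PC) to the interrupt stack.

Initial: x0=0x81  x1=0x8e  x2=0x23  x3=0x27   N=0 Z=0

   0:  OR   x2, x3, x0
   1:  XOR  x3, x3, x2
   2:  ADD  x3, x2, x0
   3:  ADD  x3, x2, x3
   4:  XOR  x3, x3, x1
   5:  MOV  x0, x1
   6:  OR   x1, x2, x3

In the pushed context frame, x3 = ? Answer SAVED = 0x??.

after  0: x0=0x81 x1=0x8e x2=0xa7 x3=0x27  N=1 Z=0
after  1: x0=0x81 x1=0x8e x2=0xa7 x3=0x80  N=1 Z=0
after  2: x0=0x81 x1=0x8e x2=0xa7 x3=0x28  N=0 Z=0
after  3: x0=0x81 x1=0x8e x2=0xa7 x3=0xcf  N=1 Z=0
-- IRQ taken; context saved, return-PC = 4 --

SAVED = 0xcf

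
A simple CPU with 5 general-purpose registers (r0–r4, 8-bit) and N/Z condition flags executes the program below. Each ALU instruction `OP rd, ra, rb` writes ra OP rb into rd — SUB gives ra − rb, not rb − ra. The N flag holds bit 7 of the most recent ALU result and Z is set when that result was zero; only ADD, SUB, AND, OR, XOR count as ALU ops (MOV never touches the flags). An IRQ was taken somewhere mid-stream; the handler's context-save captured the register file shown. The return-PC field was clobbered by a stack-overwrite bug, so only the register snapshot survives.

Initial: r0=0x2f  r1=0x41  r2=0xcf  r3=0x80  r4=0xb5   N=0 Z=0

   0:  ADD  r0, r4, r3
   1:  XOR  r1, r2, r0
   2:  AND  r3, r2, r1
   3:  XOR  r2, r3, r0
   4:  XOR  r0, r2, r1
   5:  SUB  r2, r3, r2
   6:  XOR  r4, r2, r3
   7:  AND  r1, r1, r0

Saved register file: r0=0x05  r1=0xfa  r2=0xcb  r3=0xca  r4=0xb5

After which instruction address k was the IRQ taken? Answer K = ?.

after  0: r0=0x35 r1=0x41 r2=0xcf r3=0x80 r4=0xb5  N=0 Z=0
after  1: r0=0x35 r1=0xfa r2=0xcf r3=0x80 r4=0xb5  N=1 Z=0
after  2: r0=0x35 r1=0xfa r2=0xcf r3=0xca r4=0xb5  N=1 Z=0
after  3: r0=0x35 r1=0xfa r2=0xff r3=0xca r4=0xb5  N=1 Z=0
after  4: r0=0x05 r1=0xfa r2=0xff r3=0xca r4=0xb5  N=0 Z=0
after  5: r0=0x05 r1=0xfa r2=0xcb r3=0xca r4=0xb5  N=1 Z=0
-- IRQ taken; context saved, return-PC = 6 --

K = 5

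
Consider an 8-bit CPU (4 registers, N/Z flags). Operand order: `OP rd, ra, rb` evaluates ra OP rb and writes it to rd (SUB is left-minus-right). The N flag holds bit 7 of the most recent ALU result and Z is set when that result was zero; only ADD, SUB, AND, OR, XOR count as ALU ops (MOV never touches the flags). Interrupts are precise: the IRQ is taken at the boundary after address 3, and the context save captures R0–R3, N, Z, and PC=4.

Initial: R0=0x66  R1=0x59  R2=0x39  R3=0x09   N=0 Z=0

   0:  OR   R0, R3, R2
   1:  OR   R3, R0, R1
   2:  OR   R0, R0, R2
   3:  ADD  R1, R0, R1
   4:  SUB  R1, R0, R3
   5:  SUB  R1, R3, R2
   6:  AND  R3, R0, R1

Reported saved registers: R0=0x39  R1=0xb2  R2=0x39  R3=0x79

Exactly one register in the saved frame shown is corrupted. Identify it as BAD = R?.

BAD = R1

after  0: R0=0x39 R1=0x59 R2=0x39 R3=0x09  N=0 Z=0
after  1: R0=0x39 R1=0x59 R2=0x39 R3=0x79  N=0 Z=0
after  2: R0=0x39 R1=0x59 R2=0x39 R3=0x79  N=0 Z=0
after  3: R0=0x39 R1=0x92 R2=0x39 R3=0x79  N=1 Z=0
-- IRQ taken; context saved, return-PC = 4 --
mismatch: R1: reported 0xb2 vs actual 0x92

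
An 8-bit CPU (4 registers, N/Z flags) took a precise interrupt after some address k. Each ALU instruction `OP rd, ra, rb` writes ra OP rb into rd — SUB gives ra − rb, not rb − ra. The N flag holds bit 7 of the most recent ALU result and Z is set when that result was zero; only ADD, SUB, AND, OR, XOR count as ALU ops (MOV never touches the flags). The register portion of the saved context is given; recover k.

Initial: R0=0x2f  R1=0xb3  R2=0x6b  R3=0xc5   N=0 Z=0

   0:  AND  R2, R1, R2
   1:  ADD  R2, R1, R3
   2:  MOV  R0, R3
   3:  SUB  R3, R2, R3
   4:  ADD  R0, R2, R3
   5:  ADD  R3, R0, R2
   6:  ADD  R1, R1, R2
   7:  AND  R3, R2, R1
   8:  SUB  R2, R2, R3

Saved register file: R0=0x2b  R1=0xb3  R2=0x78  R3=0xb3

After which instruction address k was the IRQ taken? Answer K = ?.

after  0: R0=0x2f R1=0xb3 R2=0x23 R3=0xc5  N=0 Z=0
after  1: R0=0x2f R1=0xb3 R2=0x78 R3=0xc5  N=0 Z=0
after  2: R0=0xc5 R1=0xb3 R2=0x78 R3=0xc5  N=0 Z=0
after  3: R0=0xc5 R1=0xb3 R2=0x78 R3=0xb3  N=1 Z=0
after  4: R0=0x2b R1=0xb3 R2=0x78 R3=0xb3  N=0 Z=0
-- IRQ taken; context saved, return-PC = 5 --

K = 4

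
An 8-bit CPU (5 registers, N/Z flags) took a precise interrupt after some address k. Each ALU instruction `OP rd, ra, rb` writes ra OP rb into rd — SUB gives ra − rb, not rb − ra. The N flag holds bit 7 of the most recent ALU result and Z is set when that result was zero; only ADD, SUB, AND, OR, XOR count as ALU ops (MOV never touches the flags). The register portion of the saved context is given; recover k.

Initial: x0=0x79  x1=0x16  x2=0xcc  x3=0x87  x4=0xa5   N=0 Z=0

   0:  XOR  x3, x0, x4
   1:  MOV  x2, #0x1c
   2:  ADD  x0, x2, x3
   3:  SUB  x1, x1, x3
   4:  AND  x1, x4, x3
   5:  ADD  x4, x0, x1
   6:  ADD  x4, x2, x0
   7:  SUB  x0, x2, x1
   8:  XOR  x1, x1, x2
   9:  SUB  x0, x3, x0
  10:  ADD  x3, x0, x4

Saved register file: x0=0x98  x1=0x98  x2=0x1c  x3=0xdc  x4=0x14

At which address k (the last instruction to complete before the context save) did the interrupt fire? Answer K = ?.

after  0: x0=0x79 x1=0x16 x2=0xcc x3=0xdc x4=0xa5  N=1 Z=0
after  1: x0=0x79 x1=0x16 x2=0x1c x3=0xdc x4=0xa5  N=1 Z=0
after  2: x0=0xf8 x1=0x16 x2=0x1c x3=0xdc x4=0xa5  N=1 Z=0
after  3: x0=0xf8 x1=0x3a x2=0x1c x3=0xdc x4=0xa5  N=0 Z=0
after  4: x0=0xf8 x1=0x84 x2=0x1c x3=0xdc x4=0xa5  N=1 Z=0
after  5: x0=0xf8 x1=0x84 x2=0x1c x3=0xdc x4=0x7c  N=0 Z=0
after  6: x0=0xf8 x1=0x84 x2=0x1c x3=0xdc x4=0x14  N=0 Z=0
after  7: x0=0x98 x1=0x84 x2=0x1c x3=0xdc x4=0x14  N=1 Z=0
after  8: x0=0x98 x1=0x98 x2=0x1c x3=0xdc x4=0x14  N=1 Z=0
-- IRQ taken; context saved, return-PC = 9 --

K = 8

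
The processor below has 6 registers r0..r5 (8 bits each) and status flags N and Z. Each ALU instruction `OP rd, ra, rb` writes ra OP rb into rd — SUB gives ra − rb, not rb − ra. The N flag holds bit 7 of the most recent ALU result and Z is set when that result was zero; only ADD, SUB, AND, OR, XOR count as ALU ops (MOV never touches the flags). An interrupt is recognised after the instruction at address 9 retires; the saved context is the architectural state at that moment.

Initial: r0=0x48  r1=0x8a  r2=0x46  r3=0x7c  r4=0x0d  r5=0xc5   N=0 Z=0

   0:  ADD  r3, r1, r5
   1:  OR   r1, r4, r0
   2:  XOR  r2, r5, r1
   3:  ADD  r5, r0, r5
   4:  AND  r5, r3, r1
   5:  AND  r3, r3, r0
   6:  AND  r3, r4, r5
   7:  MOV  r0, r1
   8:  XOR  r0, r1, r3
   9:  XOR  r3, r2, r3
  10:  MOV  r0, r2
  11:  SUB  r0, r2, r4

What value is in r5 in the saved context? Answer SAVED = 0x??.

SAVED = 0x4d

after  0: r0=0x48 r1=0x8a r2=0x46 r3=0x4f r4=0x0d r5=0xc5  N=0 Z=0
after  1: r0=0x48 r1=0x4d r2=0x46 r3=0x4f r4=0x0d r5=0xc5  N=0 Z=0
after  2: r0=0x48 r1=0x4d r2=0x88 r3=0x4f r4=0x0d r5=0xc5  N=1 Z=0
after  3: r0=0x48 r1=0x4d r2=0x88 r3=0x4f r4=0x0d r5=0x0d  N=0 Z=0
after  4: r0=0x48 r1=0x4d r2=0x88 r3=0x4f r4=0x0d r5=0x4d  N=0 Z=0
after  5: r0=0x48 r1=0x4d r2=0x88 r3=0x48 r4=0x0d r5=0x4d  N=0 Z=0
after  6: r0=0x48 r1=0x4d r2=0x88 r3=0x0d r4=0x0d r5=0x4d  N=0 Z=0
after  7: r0=0x4d r1=0x4d r2=0x88 r3=0x0d r4=0x0d r5=0x4d  N=0 Z=0
after  8: r0=0x40 r1=0x4d r2=0x88 r3=0x0d r4=0x0d r5=0x4d  N=0 Z=0
after  9: r0=0x40 r1=0x4d r2=0x88 r3=0x85 r4=0x0d r5=0x4d  N=1 Z=0
-- IRQ taken; context saved, return-PC = 10 --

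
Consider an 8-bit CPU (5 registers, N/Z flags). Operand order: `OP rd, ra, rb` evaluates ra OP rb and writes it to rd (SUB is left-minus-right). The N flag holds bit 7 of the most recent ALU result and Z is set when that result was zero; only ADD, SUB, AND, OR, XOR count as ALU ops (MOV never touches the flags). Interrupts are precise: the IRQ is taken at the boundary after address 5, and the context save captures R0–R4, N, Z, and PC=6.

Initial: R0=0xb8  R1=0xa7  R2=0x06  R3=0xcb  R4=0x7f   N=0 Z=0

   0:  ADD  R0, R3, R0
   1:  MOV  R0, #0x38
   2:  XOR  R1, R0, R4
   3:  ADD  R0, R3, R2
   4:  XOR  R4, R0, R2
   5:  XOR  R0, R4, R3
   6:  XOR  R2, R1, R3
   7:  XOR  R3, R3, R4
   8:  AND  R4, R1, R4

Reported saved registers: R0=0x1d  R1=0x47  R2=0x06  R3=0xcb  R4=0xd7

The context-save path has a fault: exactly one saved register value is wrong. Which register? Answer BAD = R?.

after  0: R0=0x83 R1=0xa7 R2=0x06 R3=0xcb R4=0x7f  N=1 Z=0
after  1: R0=0x38 R1=0xa7 R2=0x06 R3=0xcb R4=0x7f  N=1 Z=0
after  2: R0=0x38 R1=0x47 R2=0x06 R3=0xcb R4=0x7f  N=0 Z=0
after  3: R0=0xd1 R1=0x47 R2=0x06 R3=0xcb R4=0x7f  N=1 Z=0
after  4: R0=0xd1 R1=0x47 R2=0x06 R3=0xcb R4=0xd7  N=1 Z=0
after  5: R0=0x1c R1=0x47 R2=0x06 R3=0xcb R4=0xd7  N=0 Z=0
-- IRQ taken; context saved, return-PC = 6 --
mismatch: R0: reported 0x1d vs actual 0x1c

BAD = R0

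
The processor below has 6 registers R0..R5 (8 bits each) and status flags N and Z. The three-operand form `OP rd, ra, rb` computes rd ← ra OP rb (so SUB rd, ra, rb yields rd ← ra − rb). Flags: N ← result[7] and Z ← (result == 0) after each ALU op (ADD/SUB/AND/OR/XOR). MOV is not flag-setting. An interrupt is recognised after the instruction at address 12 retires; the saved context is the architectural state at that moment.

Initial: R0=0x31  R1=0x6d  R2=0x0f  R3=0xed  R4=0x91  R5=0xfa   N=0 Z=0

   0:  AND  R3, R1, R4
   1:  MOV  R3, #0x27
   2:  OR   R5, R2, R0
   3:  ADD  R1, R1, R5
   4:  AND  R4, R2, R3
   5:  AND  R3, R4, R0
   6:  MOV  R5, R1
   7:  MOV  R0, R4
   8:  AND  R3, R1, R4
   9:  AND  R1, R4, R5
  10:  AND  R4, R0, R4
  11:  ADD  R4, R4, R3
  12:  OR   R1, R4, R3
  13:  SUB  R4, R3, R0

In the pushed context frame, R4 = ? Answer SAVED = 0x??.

after  0: R0=0x31 R1=0x6d R2=0x0f R3=0x01 R4=0x91 R5=0xfa  N=0 Z=0
after  1: R0=0x31 R1=0x6d R2=0x0f R3=0x27 R4=0x91 R5=0xfa  N=0 Z=0
after  2: R0=0x31 R1=0x6d R2=0x0f R3=0x27 R4=0x91 R5=0x3f  N=0 Z=0
after  3: R0=0x31 R1=0xac R2=0x0f R3=0x27 R4=0x91 R5=0x3f  N=1 Z=0
after  4: R0=0x31 R1=0xac R2=0x0f R3=0x27 R4=0x07 R5=0x3f  N=0 Z=0
after  5: R0=0x31 R1=0xac R2=0x0f R3=0x01 R4=0x07 R5=0x3f  N=0 Z=0
after  6: R0=0x31 R1=0xac R2=0x0f R3=0x01 R4=0x07 R5=0xac  N=0 Z=0
after  7: R0=0x07 R1=0xac R2=0x0f R3=0x01 R4=0x07 R5=0xac  N=0 Z=0
after  8: R0=0x07 R1=0xac R2=0x0f R3=0x04 R4=0x07 R5=0xac  N=0 Z=0
after  9: R0=0x07 R1=0x04 R2=0x0f R3=0x04 R4=0x07 R5=0xac  N=0 Z=0
after 10: R0=0x07 R1=0x04 R2=0x0f R3=0x04 R4=0x07 R5=0xac  N=0 Z=0
after 11: R0=0x07 R1=0x04 R2=0x0f R3=0x04 R4=0x0b R5=0xac  N=0 Z=0
after 12: R0=0x07 R1=0x0f R2=0x0f R3=0x04 R4=0x0b R5=0xac  N=0 Z=0
-- IRQ taken; context saved, return-PC = 13 --

SAVED = 0x0b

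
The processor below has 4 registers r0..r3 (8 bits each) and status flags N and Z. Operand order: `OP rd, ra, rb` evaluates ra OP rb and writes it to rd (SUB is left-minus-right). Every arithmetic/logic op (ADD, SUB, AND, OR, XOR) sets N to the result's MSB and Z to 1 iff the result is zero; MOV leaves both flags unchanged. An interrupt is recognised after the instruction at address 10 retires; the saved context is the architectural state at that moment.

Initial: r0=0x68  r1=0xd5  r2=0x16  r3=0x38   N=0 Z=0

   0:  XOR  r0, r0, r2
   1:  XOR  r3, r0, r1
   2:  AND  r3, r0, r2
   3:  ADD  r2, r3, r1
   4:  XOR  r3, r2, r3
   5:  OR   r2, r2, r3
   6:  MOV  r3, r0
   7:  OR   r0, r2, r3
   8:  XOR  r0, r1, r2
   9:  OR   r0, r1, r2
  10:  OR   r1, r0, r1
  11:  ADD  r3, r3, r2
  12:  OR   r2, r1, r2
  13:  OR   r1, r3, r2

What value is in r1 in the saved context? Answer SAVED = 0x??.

after  0: r0=0x7e r1=0xd5 r2=0x16 r3=0x38  N=0 Z=0
after  1: r0=0x7e r1=0xd5 r2=0x16 r3=0xab  N=1 Z=0
after  2: r0=0x7e r1=0xd5 r2=0x16 r3=0x16  N=0 Z=0
after  3: r0=0x7e r1=0xd5 r2=0xeb r3=0x16  N=1 Z=0
after  4: r0=0x7e r1=0xd5 r2=0xeb r3=0xfd  N=1 Z=0
after  5: r0=0x7e r1=0xd5 r2=0xff r3=0xfd  N=1 Z=0
after  6: r0=0x7e r1=0xd5 r2=0xff r3=0x7e  N=1 Z=0
after  7: r0=0xff r1=0xd5 r2=0xff r3=0x7e  N=1 Z=0
after  8: r0=0x2a r1=0xd5 r2=0xff r3=0x7e  N=0 Z=0
after  9: r0=0xff r1=0xd5 r2=0xff r3=0x7e  N=1 Z=0
after 10: r0=0xff r1=0xff r2=0xff r3=0x7e  N=1 Z=0
-- IRQ taken; context saved, return-PC = 11 --

SAVED = 0xff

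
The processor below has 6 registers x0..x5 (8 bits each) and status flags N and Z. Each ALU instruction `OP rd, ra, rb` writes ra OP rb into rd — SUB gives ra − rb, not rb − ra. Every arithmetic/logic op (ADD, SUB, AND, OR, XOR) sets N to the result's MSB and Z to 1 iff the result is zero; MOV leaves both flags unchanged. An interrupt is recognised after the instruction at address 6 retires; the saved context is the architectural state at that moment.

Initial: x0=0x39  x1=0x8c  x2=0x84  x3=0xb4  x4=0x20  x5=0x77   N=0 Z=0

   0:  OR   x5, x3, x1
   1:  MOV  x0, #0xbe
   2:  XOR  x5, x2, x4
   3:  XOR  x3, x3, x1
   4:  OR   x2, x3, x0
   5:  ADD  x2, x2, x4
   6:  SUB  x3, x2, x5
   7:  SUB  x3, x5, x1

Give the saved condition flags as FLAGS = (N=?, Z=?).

FLAGS = (N=0, Z=0)

after  0: x0=0x39 x1=0x8c x2=0x84 x3=0xb4 x4=0x20 x5=0xbc  N=1 Z=0
after  1: x0=0xbe x1=0x8c x2=0x84 x3=0xb4 x4=0x20 x5=0xbc  N=1 Z=0
after  2: x0=0xbe x1=0x8c x2=0x84 x3=0xb4 x4=0x20 x5=0xa4  N=1 Z=0
after  3: x0=0xbe x1=0x8c x2=0x84 x3=0x38 x4=0x20 x5=0xa4  N=0 Z=0
after  4: x0=0xbe x1=0x8c x2=0xbe x3=0x38 x4=0x20 x5=0xa4  N=1 Z=0
after  5: x0=0xbe x1=0x8c x2=0xde x3=0x38 x4=0x20 x5=0xa4  N=1 Z=0
after  6: x0=0xbe x1=0x8c x2=0xde x3=0x3a x4=0x20 x5=0xa4  N=0 Z=0
-- IRQ taken; context saved, return-PC = 7 --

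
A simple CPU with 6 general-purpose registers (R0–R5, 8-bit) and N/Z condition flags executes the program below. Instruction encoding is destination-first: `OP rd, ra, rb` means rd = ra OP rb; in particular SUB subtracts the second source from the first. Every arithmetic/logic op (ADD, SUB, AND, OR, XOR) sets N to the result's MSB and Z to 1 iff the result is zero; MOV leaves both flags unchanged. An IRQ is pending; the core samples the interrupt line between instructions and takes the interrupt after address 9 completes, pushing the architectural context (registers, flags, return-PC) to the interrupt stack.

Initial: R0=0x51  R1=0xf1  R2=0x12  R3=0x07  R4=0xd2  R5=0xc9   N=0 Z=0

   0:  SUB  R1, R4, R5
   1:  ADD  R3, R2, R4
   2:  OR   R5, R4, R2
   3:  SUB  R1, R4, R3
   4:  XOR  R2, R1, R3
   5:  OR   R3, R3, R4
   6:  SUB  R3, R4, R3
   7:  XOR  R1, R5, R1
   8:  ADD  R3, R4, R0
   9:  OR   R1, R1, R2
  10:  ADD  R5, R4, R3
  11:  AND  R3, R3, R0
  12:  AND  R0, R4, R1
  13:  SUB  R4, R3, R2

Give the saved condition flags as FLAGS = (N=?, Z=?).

after  0: R0=0x51 R1=0x09 R2=0x12 R3=0x07 R4=0xd2 R5=0xc9  N=0 Z=0
after  1: R0=0x51 R1=0x09 R2=0x12 R3=0xe4 R4=0xd2 R5=0xc9  N=1 Z=0
after  2: R0=0x51 R1=0x09 R2=0x12 R3=0xe4 R4=0xd2 R5=0xd2  N=1 Z=0
after  3: R0=0x51 R1=0xee R2=0x12 R3=0xe4 R4=0xd2 R5=0xd2  N=1 Z=0
after  4: R0=0x51 R1=0xee R2=0x0a R3=0xe4 R4=0xd2 R5=0xd2  N=0 Z=0
after  5: R0=0x51 R1=0xee R2=0x0a R3=0xf6 R4=0xd2 R5=0xd2  N=1 Z=0
after  6: R0=0x51 R1=0xee R2=0x0a R3=0xdc R4=0xd2 R5=0xd2  N=1 Z=0
after  7: R0=0x51 R1=0x3c R2=0x0a R3=0xdc R4=0xd2 R5=0xd2  N=0 Z=0
after  8: R0=0x51 R1=0x3c R2=0x0a R3=0x23 R4=0xd2 R5=0xd2  N=0 Z=0
after  9: R0=0x51 R1=0x3e R2=0x0a R3=0x23 R4=0xd2 R5=0xd2  N=0 Z=0
-- IRQ taken; context saved, return-PC = 10 --

FLAGS = (N=0, Z=0)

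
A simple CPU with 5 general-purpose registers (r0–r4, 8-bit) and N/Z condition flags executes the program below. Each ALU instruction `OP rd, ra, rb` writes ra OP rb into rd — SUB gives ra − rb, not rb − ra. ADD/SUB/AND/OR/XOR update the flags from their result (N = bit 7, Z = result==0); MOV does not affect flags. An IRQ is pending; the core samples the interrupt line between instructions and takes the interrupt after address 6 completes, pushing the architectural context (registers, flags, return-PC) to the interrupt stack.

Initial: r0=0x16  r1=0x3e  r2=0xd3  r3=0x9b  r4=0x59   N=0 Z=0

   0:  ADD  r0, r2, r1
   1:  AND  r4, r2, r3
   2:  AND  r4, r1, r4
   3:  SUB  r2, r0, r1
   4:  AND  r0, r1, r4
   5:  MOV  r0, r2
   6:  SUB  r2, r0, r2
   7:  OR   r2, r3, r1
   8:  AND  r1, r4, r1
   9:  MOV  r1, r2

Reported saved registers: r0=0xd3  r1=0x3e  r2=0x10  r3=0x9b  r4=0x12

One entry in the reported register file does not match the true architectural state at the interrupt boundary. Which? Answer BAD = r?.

after  0: r0=0x11 r1=0x3e r2=0xd3 r3=0x9b r4=0x59  N=0 Z=0
after  1: r0=0x11 r1=0x3e r2=0xd3 r3=0x9b r4=0x93  N=1 Z=0
after  2: r0=0x11 r1=0x3e r2=0xd3 r3=0x9b r4=0x12  N=0 Z=0
after  3: r0=0x11 r1=0x3e r2=0xd3 r3=0x9b r4=0x12  N=1 Z=0
after  4: r0=0x12 r1=0x3e r2=0xd3 r3=0x9b r4=0x12  N=0 Z=0
after  5: r0=0xd3 r1=0x3e r2=0xd3 r3=0x9b r4=0x12  N=0 Z=0
after  6: r0=0xd3 r1=0x3e r2=0x00 r3=0x9b r4=0x12  N=0 Z=1
-- IRQ taken; context saved, return-PC = 7 --
mismatch: r2: reported 0x10 vs actual 0x00

BAD = r2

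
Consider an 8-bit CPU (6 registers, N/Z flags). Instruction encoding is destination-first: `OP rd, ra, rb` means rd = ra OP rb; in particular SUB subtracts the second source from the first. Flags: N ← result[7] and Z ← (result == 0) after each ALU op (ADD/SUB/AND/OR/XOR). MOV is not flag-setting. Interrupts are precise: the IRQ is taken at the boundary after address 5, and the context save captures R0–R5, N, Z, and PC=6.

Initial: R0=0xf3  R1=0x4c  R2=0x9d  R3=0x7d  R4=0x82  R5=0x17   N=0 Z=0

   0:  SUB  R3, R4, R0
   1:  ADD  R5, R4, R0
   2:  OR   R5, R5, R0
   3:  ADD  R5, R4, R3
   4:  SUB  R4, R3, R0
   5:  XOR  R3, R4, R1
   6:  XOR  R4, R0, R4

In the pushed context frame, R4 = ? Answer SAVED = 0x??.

SAVED = 0x9c

after  0: R0=0xf3 R1=0x4c R2=0x9d R3=0x8f R4=0x82 R5=0x17  N=1 Z=0
after  1: R0=0xf3 R1=0x4c R2=0x9d R3=0x8f R4=0x82 R5=0x75  N=0 Z=0
after  2: R0=0xf3 R1=0x4c R2=0x9d R3=0x8f R4=0x82 R5=0xf7  N=1 Z=0
after  3: R0=0xf3 R1=0x4c R2=0x9d R3=0x8f R4=0x82 R5=0x11  N=0 Z=0
after  4: R0=0xf3 R1=0x4c R2=0x9d R3=0x8f R4=0x9c R5=0x11  N=1 Z=0
after  5: R0=0xf3 R1=0x4c R2=0x9d R3=0xd0 R4=0x9c R5=0x11  N=1 Z=0
-- IRQ taken; context saved, return-PC = 6 --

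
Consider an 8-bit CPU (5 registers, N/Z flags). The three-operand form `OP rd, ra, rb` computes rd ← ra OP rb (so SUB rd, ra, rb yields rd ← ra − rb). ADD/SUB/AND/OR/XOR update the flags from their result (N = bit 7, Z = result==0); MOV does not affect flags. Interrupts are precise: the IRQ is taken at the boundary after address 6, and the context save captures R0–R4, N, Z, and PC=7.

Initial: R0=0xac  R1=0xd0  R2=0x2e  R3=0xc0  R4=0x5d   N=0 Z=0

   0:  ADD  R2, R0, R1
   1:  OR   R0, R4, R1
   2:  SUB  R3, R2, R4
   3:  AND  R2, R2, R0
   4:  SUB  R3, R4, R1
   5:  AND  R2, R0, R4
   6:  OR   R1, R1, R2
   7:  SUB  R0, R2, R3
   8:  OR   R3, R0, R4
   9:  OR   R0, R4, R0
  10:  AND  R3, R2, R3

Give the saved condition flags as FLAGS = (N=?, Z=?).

after  0: R0=0xac R1=0xd0 R2=0x7c R3=0xc0 R4=0x5d  N=0 Z=0
after  1: R0=0xdd R1=0xd0 R2=0x7c R3=0xc0 R4=0x5d  N=1 Z=0
after  2: R0=0xdd R1=0xd0 R2=0x7c R3=0x1f R4=0x5d  N=0 Z=0
after  3: R0=0xdd R1=0xd0 R2=0x5c R3=0x1f R4=0x5d  N=0 Z=0
after  4: R0=0xdd R1=0xd0 R2=0x5c R3=0x8d R4=0x5d  N=1 Z=0
after  5: R0=0xdd R1=0xd0 R2=0x5d R3=0x8d R4=0x5d  N=0 Z=0
after  6: R0=0xdd R1=0xdd R2=0x5d R3=0x8d R4=0x5d  N=1 Z=0
-- IRQ taken; context saved, return-PC = 7 --

FLAGS = (N=1, Z=0)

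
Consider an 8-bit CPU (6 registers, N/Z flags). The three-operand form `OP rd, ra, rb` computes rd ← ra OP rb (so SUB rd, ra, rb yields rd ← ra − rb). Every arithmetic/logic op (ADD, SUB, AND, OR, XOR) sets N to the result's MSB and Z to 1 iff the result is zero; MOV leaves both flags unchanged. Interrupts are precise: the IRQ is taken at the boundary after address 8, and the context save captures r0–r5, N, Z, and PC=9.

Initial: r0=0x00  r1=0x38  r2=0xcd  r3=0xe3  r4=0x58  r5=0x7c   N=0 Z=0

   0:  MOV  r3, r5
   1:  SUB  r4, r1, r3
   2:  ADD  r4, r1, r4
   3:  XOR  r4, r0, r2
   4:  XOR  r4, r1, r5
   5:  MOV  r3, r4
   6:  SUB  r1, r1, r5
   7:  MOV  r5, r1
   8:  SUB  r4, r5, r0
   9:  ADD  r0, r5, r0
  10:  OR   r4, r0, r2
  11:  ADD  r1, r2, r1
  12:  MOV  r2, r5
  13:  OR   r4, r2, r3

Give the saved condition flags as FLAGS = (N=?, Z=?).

after  0: r0=0x00 r1=0x38 r2=0xcd r3=0x7c r4=0x58 r5=0x7c  N=0 Z=0
after  1: r0=0x00 r1=0x38 r2=0xcd r3=0x7c r4=0xbc r5=0x7c  N=1 Z=0
after  2: r0=0x00 r1=0x38 r2=0xcd r3=0x7c r4=0xf4 r5=0x7c  N=1 Z=0
after  3: r0=0x00 r1=0x38 r2=0xcd r3=0x7c r4=0xcd r5=0x7c  N=1 Z=0
after  4: r0=0x00 r1=0x38 r2=0xcd r3=0x7c r4=0x44 r5=0x7c  N=0 Z=0
after  5: r0=0x00 r1=0x38 r2=0xcd r3=0x44 r4=0x44 r5=0x7c  N=0 Z=0
after  6: r0=0x00 r1=0xbc r2=0xcd r3=0x44 r4=0x44 r5=0x7c  N=1 Z=0
after  7: r0=0x00 r1=0xbc r2=0xcd r3=0x44 r4=0x44 r5=0xbc  N=1 Z=0
after  8: r0=0x00 r1=0xbc r2=0xcd r3=0x44 r4=0xbc r5=0xbc  N=1 Z=0
-- IRQ taken; context saved, return-PC = 9 --

FLAGS = (N=1, Z=0)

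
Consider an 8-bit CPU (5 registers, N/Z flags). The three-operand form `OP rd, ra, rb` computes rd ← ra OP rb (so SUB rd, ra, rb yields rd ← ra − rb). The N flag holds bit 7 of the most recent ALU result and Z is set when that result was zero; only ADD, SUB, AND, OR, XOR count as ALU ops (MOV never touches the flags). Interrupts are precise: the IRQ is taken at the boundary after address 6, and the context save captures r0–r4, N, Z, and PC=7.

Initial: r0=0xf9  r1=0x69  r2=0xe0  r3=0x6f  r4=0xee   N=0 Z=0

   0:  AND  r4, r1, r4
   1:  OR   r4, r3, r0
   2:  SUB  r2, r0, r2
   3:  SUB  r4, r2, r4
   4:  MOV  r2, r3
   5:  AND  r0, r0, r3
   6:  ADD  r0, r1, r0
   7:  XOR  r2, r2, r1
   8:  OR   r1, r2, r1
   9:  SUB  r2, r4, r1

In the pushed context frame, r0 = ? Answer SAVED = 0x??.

after  0: r0=0xf9 r1=0x69 r2=0xe0 r3=0x6f r4=0x68  N=0 Z=0
after  1: r0=0xf9 r1=0x69 r2=0xe0 r3=0x6f r4=0xff  N=1 Z=0
after  2: r0=0xf9 r1=0x69 r2=0x19 r3=0x6f r4=0xff  N=0 Z=0
after  3: r0=0xf9 r1=0x69 r2=0x19 r3=0x6f r4=0x1a  N=0 Z=0
after  4: r0=0xf9 r1=0x69 r2=0x6f r3=0x6f r4=0x1a  N=0 Z=0
after  5: r0=0x69 r1=0x69 r2=0x6f r3=0x6f r4=0x1a  N=0 Z=0
after  6: r0=0xd2 r1=0x69 r2=0x6f r3=0x6f r4=0x1a  N=1 Z=0
-- IRQ taken; context saved, return-PC = 7 --

SAVED = 0xd2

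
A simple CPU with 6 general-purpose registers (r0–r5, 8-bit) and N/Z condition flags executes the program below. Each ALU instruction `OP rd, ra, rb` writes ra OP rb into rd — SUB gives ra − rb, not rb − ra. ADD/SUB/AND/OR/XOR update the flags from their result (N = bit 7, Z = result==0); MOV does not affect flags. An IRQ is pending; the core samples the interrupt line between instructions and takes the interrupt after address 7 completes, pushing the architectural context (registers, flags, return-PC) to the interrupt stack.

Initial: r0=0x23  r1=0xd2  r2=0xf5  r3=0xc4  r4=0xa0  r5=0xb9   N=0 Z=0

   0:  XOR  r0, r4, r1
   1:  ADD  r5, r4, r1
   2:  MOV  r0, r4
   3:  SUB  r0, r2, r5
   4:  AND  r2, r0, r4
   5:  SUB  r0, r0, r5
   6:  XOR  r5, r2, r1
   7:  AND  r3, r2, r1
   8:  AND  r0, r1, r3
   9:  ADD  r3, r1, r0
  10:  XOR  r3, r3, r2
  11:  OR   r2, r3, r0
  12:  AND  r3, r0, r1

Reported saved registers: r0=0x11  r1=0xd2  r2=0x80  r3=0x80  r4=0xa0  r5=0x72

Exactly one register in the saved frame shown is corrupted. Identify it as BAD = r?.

after  0: r0=0x72 r1=0xd2 r2=0xf5 r3=0xc4 r4=0xa0 r5=0xb9  N=0 Z=0
after  1: r0=0x72 r1=0xd2 r2=0xf5 r3=0xc4 r4=0xa0 r5=0x72  N=0 Z=0
after  2: r0=0xa0 r1=0xd2 r2=0xf5 r3=0xc4 r4=0xa0 r5=0x72  N=0 Z=0
after  3: r0=0x83 r1=0xd2 r2=0xf5 r3=0xc4 r4=0xa0 r5=0x72  N=1 Z=0
after  4: r0=0x83 r1=0xd2 r2=0x80 r3=0xc4 r4=0xa0 r5=0x72  N=1 Z=0
after  5: r0=0x11 r1=0xd2 r2=0x80 r3=0xc4 r4=0xa0 r5=0x72  N=0 Z=0
after  6: r0=0x11 r1=0xd2 r2=0x80 r3=0xc4 r4=0xa0 r5=0x52  N=0 Z=0
after  7: r0=0x11 r1=0xd2 r2=0x80 r3=0x80 r4=0xa0 r5=0x52  N=1 Z=0
-- IRQ taken; context saved, return-PC = 8 --
mismatch: r5: reported 0x72 vs actual 0x52

BAD = r5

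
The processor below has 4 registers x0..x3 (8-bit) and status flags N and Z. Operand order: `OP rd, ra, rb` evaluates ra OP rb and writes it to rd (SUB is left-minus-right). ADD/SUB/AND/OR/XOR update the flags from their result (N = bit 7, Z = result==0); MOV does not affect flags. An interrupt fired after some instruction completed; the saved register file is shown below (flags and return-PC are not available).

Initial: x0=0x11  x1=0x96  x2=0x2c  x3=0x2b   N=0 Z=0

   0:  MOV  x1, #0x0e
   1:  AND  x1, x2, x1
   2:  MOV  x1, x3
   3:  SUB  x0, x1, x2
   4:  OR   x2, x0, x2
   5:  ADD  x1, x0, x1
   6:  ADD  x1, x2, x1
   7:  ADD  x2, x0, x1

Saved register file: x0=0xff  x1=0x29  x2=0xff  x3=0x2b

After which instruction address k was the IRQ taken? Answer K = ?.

K = 6

after  0: x0=0x11 x1=0x0e x2=0x2c x3=0x2b  N=0 Z=0
after  1: x0=0x11 x1=0x0c x2=0x2c x3=0x2b  N=0 Z=0
after  2: x0=0x11 x1=0x2b x2=0x2c x3=0x2b  N=0 Z=0
after  3: x0=0xff x1=0x2b x2=0x2c x3=0x2b  N=1 Z=0
after  4: x0=0xff x1=0x2b x2=0xff x3=0x2b  N=1 Z=0
after  5: x0=0xff x1=0x2a x2=0xff x3=0x2b  N=0 Z=0
after  6: x0=0xff x1=0x29 x2=0xff x3=0x2b  N=0 Z=0
-- IRQ taken; context saved, return-PC = 7 --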